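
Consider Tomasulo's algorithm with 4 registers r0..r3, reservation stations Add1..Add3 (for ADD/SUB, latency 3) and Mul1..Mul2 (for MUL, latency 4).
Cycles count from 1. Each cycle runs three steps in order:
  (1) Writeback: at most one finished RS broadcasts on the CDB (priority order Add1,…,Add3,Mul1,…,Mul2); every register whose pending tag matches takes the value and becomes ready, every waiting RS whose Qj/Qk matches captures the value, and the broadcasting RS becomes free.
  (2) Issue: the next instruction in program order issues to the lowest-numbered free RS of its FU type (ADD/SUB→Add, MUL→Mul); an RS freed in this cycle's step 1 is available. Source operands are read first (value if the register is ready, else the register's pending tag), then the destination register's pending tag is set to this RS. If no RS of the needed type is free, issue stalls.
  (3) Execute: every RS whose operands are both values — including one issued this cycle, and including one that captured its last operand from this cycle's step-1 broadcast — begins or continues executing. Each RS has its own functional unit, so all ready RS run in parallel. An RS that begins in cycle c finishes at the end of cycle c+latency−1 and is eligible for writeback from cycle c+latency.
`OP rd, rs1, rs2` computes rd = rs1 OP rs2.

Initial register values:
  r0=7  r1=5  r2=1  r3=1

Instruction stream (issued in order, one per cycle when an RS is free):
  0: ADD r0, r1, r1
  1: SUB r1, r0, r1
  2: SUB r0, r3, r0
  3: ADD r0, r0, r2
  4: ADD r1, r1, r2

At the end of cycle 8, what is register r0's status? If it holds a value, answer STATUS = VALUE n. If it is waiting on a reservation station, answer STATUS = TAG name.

c1: issue ADD r0<-Add1 | r0:Add1,r1:5,r2:1,r3:1
c2: issue SUB r1<-Add2 | r0:Add1,r1:Add2,r2:1,r3:1
c3: issue SUB r0<-Add3 | r0:Add3,r1:Add2,r2:1,r3:1
c4: CDB Add1=10; issue ADD r0<-Add1 | r0:Add1,r1:Add2,r2:1,r3:1
c5: stall | r0:Add1,r1:Add2,r2:1,r3:1
c6: stall | r0:Add1,r1:Add2,r2:1,r3:1
c7: CDB Add2=5; issue ADD r1<-Add2 | r0:Add1,r1:Add2,r2:1,r3:1
c8: CDB Add3=-9 | r0:Add1,r1:Add2,r2:1,r3:1

STATUS = TAG Add1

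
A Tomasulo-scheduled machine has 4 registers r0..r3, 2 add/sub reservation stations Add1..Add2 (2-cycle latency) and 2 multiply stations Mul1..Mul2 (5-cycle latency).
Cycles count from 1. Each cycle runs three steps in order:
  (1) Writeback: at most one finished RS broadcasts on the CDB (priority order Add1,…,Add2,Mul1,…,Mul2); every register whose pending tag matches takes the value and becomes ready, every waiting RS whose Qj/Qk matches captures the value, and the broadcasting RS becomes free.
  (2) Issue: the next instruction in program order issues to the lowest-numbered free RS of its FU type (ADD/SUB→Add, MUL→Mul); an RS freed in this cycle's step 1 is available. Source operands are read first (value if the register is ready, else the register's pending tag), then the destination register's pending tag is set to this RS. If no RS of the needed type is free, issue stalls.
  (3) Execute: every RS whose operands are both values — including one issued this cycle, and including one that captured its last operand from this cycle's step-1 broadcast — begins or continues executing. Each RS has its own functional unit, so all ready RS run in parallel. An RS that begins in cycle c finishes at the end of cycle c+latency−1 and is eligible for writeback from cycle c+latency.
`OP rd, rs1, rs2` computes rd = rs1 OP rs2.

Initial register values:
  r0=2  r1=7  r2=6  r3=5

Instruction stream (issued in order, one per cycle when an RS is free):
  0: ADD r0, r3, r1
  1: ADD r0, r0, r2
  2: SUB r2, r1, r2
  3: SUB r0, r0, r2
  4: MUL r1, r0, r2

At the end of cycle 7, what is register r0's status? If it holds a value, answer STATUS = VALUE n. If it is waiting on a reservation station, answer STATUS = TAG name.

STATUS = TAG Add1

cycle 1: issue ADD r0<-Add1 // r0:Add1,r1:7,r2:6,r3:5
cycle 2: issue ADD r0<-Add2 // r0:Add2,r1:7,r2:6,r3:5
cycle 3: CDB Add1=12; issue SUB r2<-Add1 // r0:Add2,r1:7,r2:Add1,r3:5
cycle 4: stall // r0:Add2,r1:7,r2:Add1,r3:5
cycle 5: CDB Add1=1; issue SUB r0<-Add1 // r0:Add1,r1:7,r2:1,r3:5
cycle 6: CDB Add2=18; issue MUL r1<-Mul1 // r0:Add1,r1:Mul1,r2:1,r3:5
cycle 7: - // r0:Add1,r1:Mul1,r2:1,r3:5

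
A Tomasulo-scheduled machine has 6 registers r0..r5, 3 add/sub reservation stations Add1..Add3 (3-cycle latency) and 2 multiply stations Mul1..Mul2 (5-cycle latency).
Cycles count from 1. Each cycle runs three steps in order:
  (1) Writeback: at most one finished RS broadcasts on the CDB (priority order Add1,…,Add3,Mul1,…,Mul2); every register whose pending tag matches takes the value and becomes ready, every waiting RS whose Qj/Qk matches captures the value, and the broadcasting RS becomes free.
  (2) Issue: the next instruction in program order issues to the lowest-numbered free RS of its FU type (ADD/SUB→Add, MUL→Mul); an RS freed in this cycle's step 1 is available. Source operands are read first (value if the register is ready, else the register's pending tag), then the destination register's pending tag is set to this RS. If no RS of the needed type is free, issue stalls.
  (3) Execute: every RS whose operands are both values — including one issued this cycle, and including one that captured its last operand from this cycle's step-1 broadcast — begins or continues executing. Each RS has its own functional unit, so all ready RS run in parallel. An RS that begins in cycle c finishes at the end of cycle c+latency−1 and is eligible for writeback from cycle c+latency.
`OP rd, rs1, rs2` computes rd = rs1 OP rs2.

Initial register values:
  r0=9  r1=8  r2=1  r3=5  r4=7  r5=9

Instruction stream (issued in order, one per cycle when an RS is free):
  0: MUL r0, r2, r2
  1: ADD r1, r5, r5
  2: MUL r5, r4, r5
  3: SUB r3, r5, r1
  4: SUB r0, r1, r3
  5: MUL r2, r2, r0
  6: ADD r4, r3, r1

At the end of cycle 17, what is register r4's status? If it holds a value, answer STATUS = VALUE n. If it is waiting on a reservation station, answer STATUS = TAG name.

STATUS = VALUE 63

cycle 1: issue MUL r0<-Mul1 // r0:Mul1,r1:8,r2:1,r3:5,r4:7,r5:9
cycle 2: issue ADD r1<-Add1 // r0:Mul1,r1:Add1,r2:1,r3:5,r4:7,r5:9
cycle 3: issue MUL r5<-Mul2 // r0:Mul1,r1:Add1,r2:1,r3:5,r4:7,r5:Mul2
cycle 4: issue SUB r3<-Add2 // r0:Mul1,r1:Add1,r2:1,r3:Add2,r4:7,r5:Mul2
cycle 5: CDB Add1=18; issue SUB r0<-Add1 // r0:Add1,r1:18,r2:1,r3:Add2,r4:7,r5:Mul2
cycle 6: CDB Mul1=1; issue MUL r2<-Mul1 // r0:Add1,r1:18,r2:Mul1,r3:Add2,r4:7,r5:Mul2
cycle 7: issue ADD r4<-Add3 // r0:Add1,r1:18,r2:Mul1,r3:Add2,r4:Add3,r5:Mul2
cycle 8: CDB Mul2=63 // r0:Add1,r1:18,r2:Mul1,r3:Add2,r4:Add3,r5:63
cycle 9: - // r0:Add1,r1:18,r2:Mul1,r3:Add2,r4:Add3,r5:63
cycle 10: - // r0:Add1,r1:18,r2:Mul1,r3:Add2,r4:Add3,r5:63
cycle 11: CDB Add2=45 // r0:Add1,r1:18,r2:Mul1,r3:45,r4:Add3,r5:63
cycle 12: - // r0:Add1,r1:18,r2:Mul1,r3:45,r4:Add3,r5:63
cycle 13: - // r0:Add1,r1:18,r2:Mul1,r3:45,r4:Add3,r5:63
cycle 14: CDB Add1=-27 // r0:-27,r1:18,r2:Mul1,r3:45,r4:Add3,r5:63
cycle 15: CDB Add3=63 // r0:-27,r1:18,r2:Mul1,r3:45,r4:63,r5:63
cycle 16: - // r0:-27,r1:18,r2:Mul1,r3:45,r4:63,r5:63
cycle 17: - // r0:-27,r1:18,r2:Mul1,r3:45,r4:63,r5:63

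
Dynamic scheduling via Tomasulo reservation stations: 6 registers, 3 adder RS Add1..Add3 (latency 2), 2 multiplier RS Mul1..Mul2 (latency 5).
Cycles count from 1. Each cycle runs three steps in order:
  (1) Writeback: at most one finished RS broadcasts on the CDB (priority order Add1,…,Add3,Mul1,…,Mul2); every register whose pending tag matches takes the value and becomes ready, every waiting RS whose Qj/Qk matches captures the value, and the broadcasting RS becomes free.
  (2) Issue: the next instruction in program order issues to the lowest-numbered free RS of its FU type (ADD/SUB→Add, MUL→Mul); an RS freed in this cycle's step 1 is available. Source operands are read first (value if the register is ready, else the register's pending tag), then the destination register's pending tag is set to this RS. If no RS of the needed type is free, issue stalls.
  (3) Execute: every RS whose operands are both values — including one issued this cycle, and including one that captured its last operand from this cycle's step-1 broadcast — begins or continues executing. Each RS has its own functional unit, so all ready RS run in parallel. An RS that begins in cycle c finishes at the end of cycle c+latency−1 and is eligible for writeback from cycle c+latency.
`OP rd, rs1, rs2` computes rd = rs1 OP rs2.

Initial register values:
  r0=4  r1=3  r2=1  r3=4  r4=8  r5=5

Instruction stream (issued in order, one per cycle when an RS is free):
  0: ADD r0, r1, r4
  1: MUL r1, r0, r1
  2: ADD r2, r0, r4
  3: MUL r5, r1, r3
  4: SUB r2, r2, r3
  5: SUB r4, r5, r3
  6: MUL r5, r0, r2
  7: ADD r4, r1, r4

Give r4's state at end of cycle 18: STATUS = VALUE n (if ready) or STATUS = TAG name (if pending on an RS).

  c1: issue ADD r0<-Add1  regs: r0:Add1,r1:3,r2:1,r3:4,r4:8,r5:5
  c2: issue MUL r1<-Mul1  regs: r0:Add1,r1:Mul1,r2:1,r3:4,r4:8,r5:5
  c3: CDB Add1=11; issue ADD r2<-Add1  regs: r0:11,r1:Mul1,r2:Add1,r3:4,r4:8,r5:5
  c4: issue MUL r5<-Mul2  regs: r0:11,r1:Mul1,r2:Add1,r3:4,r4:8,r5:Mul2
  c5: CDB Add1=19; issue SUB r2<-Add1  regs: r0:11,r1:Mul1,r2:Add1,r3:4,r4:8,r5:Mul2
  c6: issue SUB r4<-Add2  regs: r0:11,r1:Mul1,r2:Add1,r3:4,r4:Add2,r5:Mul2
  c7: CDB Add1=15; stall  regs: r0:11,r1:Mul1,r2:15,r3:4,r4:Add2,r5:Mul2
  c8: CDB Mul1=33; issue MUL r5<-Mul1  regs: r0:11,r1:33,r2:15,r3:4,r4:Add2,r5:Mul1
  c9: issue ADD r4<-Add1  regs: r0:11,r1:33,r2:15,r3:4,r4:Add1,r5:Mul1
  c10: -  regs: r0:11,r1:33,r2:15,r3:4,r4:Add1,r5:Mul1
  c11: -  regs: r0:11,r1:33,r2:15,r3:4,r4:Add1,r5:Mul1
  c12: -  regs: r0:11,r1:33,r2:15,r3:4,r4:Add1,r5:Mul1
  c13: CDB Mul1=165  regs: r0:11,r1:33,r2:15,r3:4,r4:Add1,r5:165
  c14: CDB Mul2=132  regs: r0:11,r1:33,r2:15,r3:4,r4:Add1,r5:165
  c15: -  regs: r0:11,r1:33,r2:15,r3:4,r4:Add1,r5:165
  c16: CDB Add2=128  regs: r0:11,r1:33,r2:15,r3:4,r4:Add1,r5:165
  c17: -  regs: r0:11,r1:33,r2:15,r3:4,r4:Add1,r5:165
  c18: CDB Add1=161  regs: r0:11,r1:33,r2:15,r3:4,r4:161,r5:165

STATUS = VALUE 161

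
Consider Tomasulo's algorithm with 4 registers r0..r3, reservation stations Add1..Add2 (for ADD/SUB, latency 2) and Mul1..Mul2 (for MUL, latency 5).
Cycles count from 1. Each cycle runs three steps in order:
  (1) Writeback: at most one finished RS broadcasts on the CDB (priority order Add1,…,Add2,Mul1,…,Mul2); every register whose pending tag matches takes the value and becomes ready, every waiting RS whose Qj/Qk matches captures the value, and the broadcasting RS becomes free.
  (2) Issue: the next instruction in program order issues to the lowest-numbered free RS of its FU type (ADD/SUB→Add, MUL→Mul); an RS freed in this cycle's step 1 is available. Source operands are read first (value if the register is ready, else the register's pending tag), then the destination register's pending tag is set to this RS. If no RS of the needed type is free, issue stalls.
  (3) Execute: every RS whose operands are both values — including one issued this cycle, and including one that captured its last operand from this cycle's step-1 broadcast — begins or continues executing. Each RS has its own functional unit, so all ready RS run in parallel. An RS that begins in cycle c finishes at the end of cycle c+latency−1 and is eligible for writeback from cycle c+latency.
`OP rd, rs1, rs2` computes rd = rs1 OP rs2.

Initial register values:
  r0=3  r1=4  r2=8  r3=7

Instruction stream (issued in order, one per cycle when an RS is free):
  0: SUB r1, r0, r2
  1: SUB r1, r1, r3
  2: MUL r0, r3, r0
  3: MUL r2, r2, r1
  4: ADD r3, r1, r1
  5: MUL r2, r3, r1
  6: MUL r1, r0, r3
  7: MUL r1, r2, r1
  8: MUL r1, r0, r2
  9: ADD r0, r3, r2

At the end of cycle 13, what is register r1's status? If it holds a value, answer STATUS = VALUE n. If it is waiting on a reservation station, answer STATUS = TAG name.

STATUS = TAG Mul1

c1: issue SUB r1<-Add1 | r0:3,r1:Add1,r2:8,r3:7
c2: issue SUB r1<-Add2 | r0:3,r1:Add2,r2:8,r3:7
c3: CDB Add1=-5; issue MUL r0<-Mul1 | r0:Mul1,r1:Add2,r2:8,r3:7
c4: issue MUL r2<-Mul2 | r0:Mul1,r1:Add2,r2:Mul2,r3:7
c5: CDB Add2=-12; issue ADD r3<-Add1 | r0:Mul1,r1:-12,r2:Mul2,r3:Add1
c6: stall | r0:Mul1,r1:-12,r2:Mul2,r3:Add1
c7: CDB Add1=-24; stall | r0:Mul1,r1:-12,r2:Mul2,r3:-24
c8: CDB Mul1=21; issue MUL r2<-Mul1 | r0:21,r1:-12,r2:Mul1,r3:-24
c9: stall | r0:21,r1:-12,r2:Mul1,r3:-24
c10: CDB Mul2=-96; issue MUL r1<-Mul2 | r0:21,r1:Mul2,r2:Mul1,r3:-24
c11: stall | r0:21,r1:Mul2,r2:Mul1,r3:-24
c12: stall | r0:21,r1:Mul2,r2:Mul1,r3:-24
c13: CDB Mul1=288; issue MUL r1<-Mul1 | r0:21,r1:Mul1,r2:288,r3:-24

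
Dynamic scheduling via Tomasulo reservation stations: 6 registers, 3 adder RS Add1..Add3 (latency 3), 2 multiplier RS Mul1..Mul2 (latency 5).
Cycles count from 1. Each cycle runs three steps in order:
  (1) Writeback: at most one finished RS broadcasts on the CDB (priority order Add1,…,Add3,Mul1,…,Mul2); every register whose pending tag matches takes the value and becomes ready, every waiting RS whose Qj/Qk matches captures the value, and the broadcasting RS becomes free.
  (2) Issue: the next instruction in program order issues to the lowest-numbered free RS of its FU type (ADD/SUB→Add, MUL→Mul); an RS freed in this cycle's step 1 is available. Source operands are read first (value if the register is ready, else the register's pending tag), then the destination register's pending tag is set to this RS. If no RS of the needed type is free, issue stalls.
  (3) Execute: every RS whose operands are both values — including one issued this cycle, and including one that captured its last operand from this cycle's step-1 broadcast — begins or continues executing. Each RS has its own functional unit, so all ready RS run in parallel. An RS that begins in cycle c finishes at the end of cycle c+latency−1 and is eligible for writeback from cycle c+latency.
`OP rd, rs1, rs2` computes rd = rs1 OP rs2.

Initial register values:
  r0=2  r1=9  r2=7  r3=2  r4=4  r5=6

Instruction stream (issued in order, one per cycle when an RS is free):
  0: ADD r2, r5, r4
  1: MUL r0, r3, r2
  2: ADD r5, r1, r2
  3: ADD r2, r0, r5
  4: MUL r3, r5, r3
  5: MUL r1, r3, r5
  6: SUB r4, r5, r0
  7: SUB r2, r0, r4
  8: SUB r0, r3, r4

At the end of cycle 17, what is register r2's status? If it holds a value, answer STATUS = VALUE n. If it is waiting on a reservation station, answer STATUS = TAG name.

c1: issue ADD r2<-Add1 | r0:2,r1:9,r2:Add1,r3:2,r4:4,r5:6
c2: issue MUL r0<-Mul1 | r0:Mul1,r1:9,r2:Add1,r3:2,r4:4,r5:6
c3: issue ADD r5<-Add2 | r0:Mul1,r1:9,r2:Add1,r3:2,r4:4,r5:Add2
c4: CDB Add1=10; issue ADD r2<-Add1 | r0:Mul1,r1:9,r2:Add1,r3:2,r4:4,r5:Add2
c5: issue MUL r3<-Mul2 | r0:Mul1,r1:9,r2:Add1,r3:Mul2,r4:4,r5:Add2
c6: stall | r0:Mul1,r1:9,r2:Add1,r3:Mul2,r4:4,r5:Add2
c7: CDB Add2=19; stall | r0:Mul1,r1:9,r2:Add1,r3:Mul2,r4:4,r5:19
c8: stall | r0:Mul1,r1:9,r2:Add1,r3:Mul2,r4:4,r5:19
c9: CDB Mul1=20; issue MUL r1<-Mul1 | r0:20,r1:Mul1,r2:Add1,r3:Mul2,r4:4,r5:19
c10: issue SUB r4<-Add2 | r0:20,r1:Mul1,r2:Add1,r3:Mul2,r4:Add2,r5:19
c11: issue SUB r2<-Add3 | r0:20,r1:Mul1,r2:Add3,r3:Mul2,r4:Add2,r5:19
c12: CDB Add1=39; issue SUB r0<-Add1 | r0:Add1,r1:Mul1,r2:Add3,r3:Mul2,r4:Add2,r5:19
c13: CDB Add2=-1 | r0:Add1,r1:Mul1,r2:Add3,r3:Mul2,r4:-1,r5:19
c14: CDB Mul2=38 | r0:Add1,r1:Mul1,r2:Add3,r3:38,r4:-1,r5:19
c15: - | r0:Add1,r1:Mul1,r2:Add3,r3:38,r4:-1,r5:19
c16: CDB Add3=21 | r0:Add1,r1:Mul1,r2:21,r3:38,r4:-1,r5:19
c17: CDB Add1=39 | r0:39,r1:Mul1,r2:21,r3:38,r4:-1,r5:19

STATUS = VALUE 21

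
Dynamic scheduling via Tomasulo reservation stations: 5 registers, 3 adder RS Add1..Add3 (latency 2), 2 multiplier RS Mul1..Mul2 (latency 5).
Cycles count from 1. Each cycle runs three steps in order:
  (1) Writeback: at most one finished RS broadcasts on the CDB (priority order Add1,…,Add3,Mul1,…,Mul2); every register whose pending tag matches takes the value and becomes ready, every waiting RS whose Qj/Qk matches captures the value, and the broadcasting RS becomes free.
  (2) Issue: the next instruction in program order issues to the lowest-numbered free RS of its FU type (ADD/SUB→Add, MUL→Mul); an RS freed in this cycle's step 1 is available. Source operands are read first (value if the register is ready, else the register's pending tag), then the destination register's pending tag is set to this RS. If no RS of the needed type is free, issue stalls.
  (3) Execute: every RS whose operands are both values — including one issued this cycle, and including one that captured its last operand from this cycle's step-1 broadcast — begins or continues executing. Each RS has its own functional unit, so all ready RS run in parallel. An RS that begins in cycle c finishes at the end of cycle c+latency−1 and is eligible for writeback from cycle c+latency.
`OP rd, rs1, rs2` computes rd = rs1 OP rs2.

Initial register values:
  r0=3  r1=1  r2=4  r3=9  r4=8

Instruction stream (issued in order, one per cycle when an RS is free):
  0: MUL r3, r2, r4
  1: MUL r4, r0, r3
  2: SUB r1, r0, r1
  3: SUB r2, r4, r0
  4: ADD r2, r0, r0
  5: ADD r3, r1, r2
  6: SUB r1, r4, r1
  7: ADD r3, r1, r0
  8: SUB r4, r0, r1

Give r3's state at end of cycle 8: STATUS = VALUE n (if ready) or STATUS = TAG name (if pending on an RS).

c1: issue MUL r3<-Mul1 | r0:3,r1:1,r2:4,r3:Mul1,r4:8
c2: issue MUL r4<-Mul2 | r0:3,r1:1,r2:4,r3:Mul1,r4:Mul2
c3: issue SUB r1<-Add1 | r0:3,r1:Add1,r2:4,r3:Mul1,r4:Mul2
c4: issue SUB r2<-Add2 | r0:3,r1:Add1,r2:Add2,r3:Mul1,r4:Mul2
c5: CDB Add1=2; issue ADD r2<-Add1 | r0:3,r1:2,r2:Add1,r3:Mul1,r4:Mul2
c6: CDB Mul1=32; issue ADD r3<-Add3 | r0:3,r1:2,r2:Add1,r3:Add3,r4:Mul2
c7: CDB Add1=6; issue SUB r1<-Add1 | r0:3,r1:Add1,r2:6,r3:Add3,r4:Mul2
c8: stall | r0:3,r1:Add1,r2:6,r3:Add3,r4:Mul2

STATUS = TAG Add3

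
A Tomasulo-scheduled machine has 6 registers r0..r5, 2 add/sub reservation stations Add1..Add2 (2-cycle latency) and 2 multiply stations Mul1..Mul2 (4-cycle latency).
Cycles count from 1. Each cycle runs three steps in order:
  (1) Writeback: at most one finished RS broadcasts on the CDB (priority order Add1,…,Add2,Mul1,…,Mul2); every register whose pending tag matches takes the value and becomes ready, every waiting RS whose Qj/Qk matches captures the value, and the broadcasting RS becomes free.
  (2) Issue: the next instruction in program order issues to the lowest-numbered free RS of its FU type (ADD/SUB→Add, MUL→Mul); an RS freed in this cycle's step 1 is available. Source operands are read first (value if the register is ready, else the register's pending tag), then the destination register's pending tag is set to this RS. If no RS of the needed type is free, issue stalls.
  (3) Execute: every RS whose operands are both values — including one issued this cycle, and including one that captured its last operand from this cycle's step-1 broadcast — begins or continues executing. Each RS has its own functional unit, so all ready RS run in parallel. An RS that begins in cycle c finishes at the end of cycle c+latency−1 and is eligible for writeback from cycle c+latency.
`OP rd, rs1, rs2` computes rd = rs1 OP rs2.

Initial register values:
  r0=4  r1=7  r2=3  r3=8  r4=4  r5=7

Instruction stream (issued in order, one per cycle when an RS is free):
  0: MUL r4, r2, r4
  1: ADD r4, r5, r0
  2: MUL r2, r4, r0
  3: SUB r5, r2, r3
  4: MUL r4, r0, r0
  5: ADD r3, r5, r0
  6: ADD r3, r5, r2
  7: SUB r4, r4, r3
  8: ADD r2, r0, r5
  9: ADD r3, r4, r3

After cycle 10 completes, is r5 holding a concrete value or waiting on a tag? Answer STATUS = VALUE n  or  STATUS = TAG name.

c1: issue MUL r4<-Mul1 | r0:4,r1:7,r2:3,r3:8,r4:Mul1,r5:7
c2: issue ADD r4<-Add1 | r0:4,r1:7,r2:3,r3:8,r4:Add1,r5:7
c3: issue MUL r2<-Mul2 | r0:4,r1:7,r2:Mul2,r3:8,r4:Add1,r5:7
c4: CDB Add1=11; issue SUB r5<-Add1 | r0:4,r1:7,r2:Mul2,r3:8,r4:11,r5:Add1
c5: CDB Mul1=12; issue MUL r4<-Mul1 | r0:4,r1:7,r2:Mul2,r3:8,r4:Mul1,r5:Add1
c6: issue ADD r3<-Add2 | r0:4,r1:7,r2:Mul2,r3:Add2,r4:Mul1,r5:Add1
c7: stall | r0:4,r1:7,r2:Mul2,r3:Add2,r4:Mul1,r5:Add1
c8: CDB Mul2=44; stall | r0:4,r1:7,r2:44,r3:Add2,r4:Mul1,r5:Add1
c9: CDB Mul1=16; stall | r0:4,r1:7,r2:44,r3:Add2,r4:16,r5:Add1
c10: CDB Add1=36; issue ADD r3<-Add1 | r0:4,r1:7,r2:44,r3:Add1,r4:16,r5:36

STATUS = VALUE 36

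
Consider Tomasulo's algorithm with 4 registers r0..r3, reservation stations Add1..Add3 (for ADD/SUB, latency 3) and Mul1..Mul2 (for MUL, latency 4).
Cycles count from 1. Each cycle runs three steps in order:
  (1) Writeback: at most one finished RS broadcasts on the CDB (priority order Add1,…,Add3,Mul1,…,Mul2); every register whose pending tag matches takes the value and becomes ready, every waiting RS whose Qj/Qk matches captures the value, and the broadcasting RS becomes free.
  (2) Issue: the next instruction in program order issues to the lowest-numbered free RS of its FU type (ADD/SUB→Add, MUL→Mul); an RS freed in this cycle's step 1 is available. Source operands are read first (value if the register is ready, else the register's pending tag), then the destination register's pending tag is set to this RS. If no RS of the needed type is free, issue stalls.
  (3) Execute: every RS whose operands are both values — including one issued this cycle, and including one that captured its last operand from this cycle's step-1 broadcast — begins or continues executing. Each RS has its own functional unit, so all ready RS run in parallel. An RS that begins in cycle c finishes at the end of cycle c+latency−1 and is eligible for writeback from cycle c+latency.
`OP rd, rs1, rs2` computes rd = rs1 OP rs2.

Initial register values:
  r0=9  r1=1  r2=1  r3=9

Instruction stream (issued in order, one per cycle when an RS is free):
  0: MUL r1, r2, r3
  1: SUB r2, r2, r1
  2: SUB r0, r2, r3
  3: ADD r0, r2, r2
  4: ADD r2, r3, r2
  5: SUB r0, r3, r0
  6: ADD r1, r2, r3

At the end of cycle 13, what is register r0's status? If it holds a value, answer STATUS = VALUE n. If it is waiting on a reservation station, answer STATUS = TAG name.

c1: issue MUL r1<-Mul1 | r0:9,r1:Mul1,r2:1,r3:9
c2: issue SUB r2<-Add1 | r0:9,r1:Mul1,r2:Add1,r3:9
c3: issue SUB r0<-Add2 | r0:Add2,r1:Mul1,r2:Add1,r3:9
c4: issue ADD r0<-Add3 | r0:Add3,r1:Mul1,r2:Add1,r3:9
c5: CDB Mul1=9; stall | r0:Add3,r1:9,r2:Add1,r3:9
c6: stall | r0:Add3,r1:9,r2:Add1,r3:9
c7: stall | r0:Add3,r1:9,r2:Add1,r3:9
c8: CDB Add1=-8; issue ADD r2<-Add1 | r0:Add3,r1:9,r2:Add1,r3:9
c9: stall | r0:Add3,r1:9,r2:Add1,r3:9
c10: stall | r0:Add3,r1:9,r2:Add1,r3:9
c11: CDB Add1=1; issue SUB r0<-Add1 | r0:Add1,r1:9,r2:1,r3:9
c12: CDB Add2=-17; issue ADD r1<-Add2 | r0:Add1,r1:Add2,r2:1,r3:9
c13: CDB Add3=-16 | r0:Add1,r1:Add2,r2:1,r3:9

STATUS = TAG Add1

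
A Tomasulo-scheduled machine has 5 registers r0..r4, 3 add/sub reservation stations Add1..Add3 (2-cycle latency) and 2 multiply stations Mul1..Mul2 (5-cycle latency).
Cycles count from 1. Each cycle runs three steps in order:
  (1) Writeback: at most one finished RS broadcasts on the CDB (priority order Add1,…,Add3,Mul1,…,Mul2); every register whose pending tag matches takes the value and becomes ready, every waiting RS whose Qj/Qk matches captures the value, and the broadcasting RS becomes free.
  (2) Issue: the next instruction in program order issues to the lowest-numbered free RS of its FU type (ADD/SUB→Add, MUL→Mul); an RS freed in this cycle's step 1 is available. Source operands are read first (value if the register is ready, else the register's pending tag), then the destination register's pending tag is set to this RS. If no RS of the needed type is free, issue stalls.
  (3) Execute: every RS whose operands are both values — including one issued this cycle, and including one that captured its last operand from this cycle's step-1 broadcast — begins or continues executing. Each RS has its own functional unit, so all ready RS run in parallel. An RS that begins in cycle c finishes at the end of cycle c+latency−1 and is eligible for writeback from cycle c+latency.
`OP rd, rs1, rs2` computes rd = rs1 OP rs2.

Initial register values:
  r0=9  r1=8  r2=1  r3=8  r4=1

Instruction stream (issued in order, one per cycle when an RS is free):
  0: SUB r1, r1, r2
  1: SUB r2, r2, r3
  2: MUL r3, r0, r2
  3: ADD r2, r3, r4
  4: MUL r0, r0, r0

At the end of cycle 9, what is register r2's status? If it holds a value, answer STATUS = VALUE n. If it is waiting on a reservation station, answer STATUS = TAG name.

STATUS = TAG Add1

  c1: issue SUB r1<-Add1  regs: r0:9,r1:Add1,r2:1,r3:8,r4:1
  c2: issue SUB r2<-Add2  regs: r0:9,r1:Add1,r2:Add2,r3:8,r4:1
  c3: CDB Add1=7; issue MUL r3<-Mul1  regs: r0:9,r1:7,r2:Add2,r3:Mul1,r4:1
  c4: CDB Add2=-7; issue ADD r2<-Add1  regs: r0:9,r1:7,r2:Add1,r3:Mul1,r4:1
  c5: issue MUL r0<-Mul2  regs: r0:Mul2,r1:7,r2:Add1,r3:Mul1,r4:1
  c6: -  regs: r0:Mul2,r1:7,r2:Add1,r3:Mul1,r4:1
  c7: -  regs: r0:Mul2,r1:7,r2:Add1,r3:Mul1,r4:1
  c8: -  regs: r0:Mul2,r1:7,r2:Add1,r3:Mul1,r4:1
  c9: CDB Mul1=-63  regs: r0:Mul2,r1:7,r2:Add1,r3:-63,r4:1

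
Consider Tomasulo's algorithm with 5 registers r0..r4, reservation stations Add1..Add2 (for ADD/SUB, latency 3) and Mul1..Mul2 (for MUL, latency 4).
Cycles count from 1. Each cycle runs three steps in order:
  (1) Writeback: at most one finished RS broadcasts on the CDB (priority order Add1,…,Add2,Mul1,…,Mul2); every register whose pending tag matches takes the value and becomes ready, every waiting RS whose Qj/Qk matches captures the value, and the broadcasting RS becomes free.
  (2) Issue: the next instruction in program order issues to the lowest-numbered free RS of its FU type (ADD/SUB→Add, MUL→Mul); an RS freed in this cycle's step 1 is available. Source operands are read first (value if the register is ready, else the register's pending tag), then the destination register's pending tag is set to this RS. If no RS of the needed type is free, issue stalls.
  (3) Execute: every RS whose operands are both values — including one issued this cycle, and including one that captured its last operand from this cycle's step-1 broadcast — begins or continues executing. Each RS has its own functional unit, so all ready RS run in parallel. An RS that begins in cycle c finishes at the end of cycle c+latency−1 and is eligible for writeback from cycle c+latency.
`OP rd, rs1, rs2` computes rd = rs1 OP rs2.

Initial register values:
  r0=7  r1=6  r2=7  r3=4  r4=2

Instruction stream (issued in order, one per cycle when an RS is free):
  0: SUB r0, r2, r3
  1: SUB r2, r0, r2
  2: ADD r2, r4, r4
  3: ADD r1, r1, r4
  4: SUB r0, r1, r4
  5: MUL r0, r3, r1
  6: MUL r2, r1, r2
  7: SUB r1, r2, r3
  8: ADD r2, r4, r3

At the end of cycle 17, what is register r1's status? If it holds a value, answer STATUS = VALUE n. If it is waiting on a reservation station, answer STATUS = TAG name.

  c1: issue SUB r0<-Add1  regs: r0:Add1,r1:6,r2:7,r3:4,r4:2
  c2: issue SUB r2<-Add2  regs: r0:Add1,r1:6,r2:Add2,r3:4,r4:2
  c3: stall  regs: r0:Add1,r1:6,r2:Add2,r3:4,r4:2
  c4: CDB Add1=3; issue ADD r2<-Add1  regs: r0:3,r1:6,r2:Add1,r3:4,r4:2
  c5: stall  regs: r0:3,r1:6,r2:Add1,r3:4,r4:2
  c6: stall  regs: r0:3,r1:6,r2:Add1,r3:4,r4:2
  c7: CDB Add1=4; issue ADD r1<-Add1  regs: r0:3,r1:Add1,r2:4,r3:4,r4:2
  c8: CDB Add2=-4; issue SUB r0<-Add2  regs: r0:Add2,r1:Add1,r2:4,r3:4,r4:2
  c9: issue MUL r0<-Mul1  regs: r0:Mul1,r1:Add1,r2:4,r3:4,r4:2
  c10: CDB Add1=8; issue MUL r2<-Mul2  regs: r0:Mul1,r1:8,r2:Mul2,r3:4,r4:2
  c11: issue SUB r1<-Add1  regs: r0:Mul1,r1:Add1,r2:Mul2,r3:4,r4:2
  c12: stall  regs: r0:Mul1,r1:Add1,r2:Mul2,r3:4,r4:2
  c13: CDB Add2=6; issue ADD r2<-Add2  regs: r0:Mul1,r1:Add1,r2:Add2,r3:4,r4:2
  c14: CDB Mul1=32  regs: r0:32,r1:Add1,r2:Add2,r3:4,r4:2
  c15: CDB Mul2=32  regs: r0:32,r1:Add1,r2:Add2,r3:4,r4:2
  c16: CDB Add2=6  regs: r0:32,r1:Add1,r2:6,r3:4,r4:2
  c17: -  regs: r0:32,r1:Add1,r2:6,r3:4,r4:2

STATUS = TAG Add1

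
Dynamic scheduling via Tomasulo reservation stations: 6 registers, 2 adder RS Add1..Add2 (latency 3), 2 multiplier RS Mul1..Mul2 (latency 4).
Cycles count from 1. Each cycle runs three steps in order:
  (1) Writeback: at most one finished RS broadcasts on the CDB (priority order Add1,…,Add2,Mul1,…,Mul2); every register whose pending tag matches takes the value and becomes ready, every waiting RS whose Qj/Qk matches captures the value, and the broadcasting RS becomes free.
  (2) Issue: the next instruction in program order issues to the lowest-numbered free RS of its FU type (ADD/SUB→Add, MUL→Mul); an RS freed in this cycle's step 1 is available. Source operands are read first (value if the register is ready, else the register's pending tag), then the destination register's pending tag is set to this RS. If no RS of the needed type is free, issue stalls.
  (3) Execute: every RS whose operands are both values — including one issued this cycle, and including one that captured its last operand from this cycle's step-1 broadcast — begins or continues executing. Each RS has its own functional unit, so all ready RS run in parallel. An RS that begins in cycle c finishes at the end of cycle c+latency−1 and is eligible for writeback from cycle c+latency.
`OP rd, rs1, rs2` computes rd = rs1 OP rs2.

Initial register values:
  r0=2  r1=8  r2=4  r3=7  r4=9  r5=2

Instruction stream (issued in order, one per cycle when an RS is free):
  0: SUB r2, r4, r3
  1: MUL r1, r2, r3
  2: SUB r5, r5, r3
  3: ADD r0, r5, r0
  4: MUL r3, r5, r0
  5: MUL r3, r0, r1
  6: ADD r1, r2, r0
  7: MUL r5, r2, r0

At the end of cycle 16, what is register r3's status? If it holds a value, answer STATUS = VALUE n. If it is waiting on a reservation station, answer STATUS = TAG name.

  c1: issue SUB r2<-Add1  regs: r0:2,r1:8,r2:Add1,r3:7,r4:9,r5:2
  c2: issue MUL r1<-Mul1  regs: r0:2,r1:Mul1,r2:Add1,r3:7,r4:9,r5:2
  c3: issue SUB r5<-Add2  regs: r0:2,r1:Mul1,r2:Add1,r3:7,r4:9,r5:Add2
  c4: CDB Add1=2; issue ADD r0<-Add1  regs: r0:Add1,r1:Mul1,r2:2,r3:7,r4:9,r5:Add2
  c5: issue MUL r3<-Mul2  regs: r0:Add1,r1:Mul1,r2:2,r3:Mul2,r4:9,r5:Add2
  c6: CDB Add2=-5; stall  regs: r0:Add1,r1:Mul1,r2:2,r3:Mul2,r4:9,r5:-5
  c7: stall  regs: r0:Add1,r1:Mul1,r2:2,r3:Mul2,r4:9,r5:-5
  c8: CDB Mul1=14; issue MUL r3<-Mul1  regs: r0:Add1,r1:14,r2:2,r3:Mul1,r4:9,r5:-5
  c9: CDB Add1=-3; issue ADD r1<-Add1  regs: r0:-3,r1:Add1,r2:2,r3:Mul1,r4:9,r5:-5
  c10: stall  regs: r0:-3,r1:Add1,r2:2,r3:Mul1,r4:9,r5:-5
  c11: stall  regs: r0:-3,r1:Add1,r2:2,r3:Mul1,r4:9,r5:-5
  c12: CDB Add1=-1; stall  regs: r0:-3,r1:-1,r2:2,r3:Mul1,r4:9,r5:-5
  c13: CDB Mul1=-42; issue MUL r5<-Mul1  regs: r0:-3,r1:-1,r2:2,r3:-42,r4:9,r5:Mul1
  c14: CDB Mul2=15  regs: r0:-3,r1:-1,r2:2,r3:-42,r4:9,r5:Mul1
  c15: -  regs: r0:-3,r1:-1,r2:2,r3:-42,r4:9,r5:Mul1
  c16: -  regs: r0:-3,r1:-1,r2:2,r3:-42,r4:9,r5:Mul1

STATUS = VALUE -42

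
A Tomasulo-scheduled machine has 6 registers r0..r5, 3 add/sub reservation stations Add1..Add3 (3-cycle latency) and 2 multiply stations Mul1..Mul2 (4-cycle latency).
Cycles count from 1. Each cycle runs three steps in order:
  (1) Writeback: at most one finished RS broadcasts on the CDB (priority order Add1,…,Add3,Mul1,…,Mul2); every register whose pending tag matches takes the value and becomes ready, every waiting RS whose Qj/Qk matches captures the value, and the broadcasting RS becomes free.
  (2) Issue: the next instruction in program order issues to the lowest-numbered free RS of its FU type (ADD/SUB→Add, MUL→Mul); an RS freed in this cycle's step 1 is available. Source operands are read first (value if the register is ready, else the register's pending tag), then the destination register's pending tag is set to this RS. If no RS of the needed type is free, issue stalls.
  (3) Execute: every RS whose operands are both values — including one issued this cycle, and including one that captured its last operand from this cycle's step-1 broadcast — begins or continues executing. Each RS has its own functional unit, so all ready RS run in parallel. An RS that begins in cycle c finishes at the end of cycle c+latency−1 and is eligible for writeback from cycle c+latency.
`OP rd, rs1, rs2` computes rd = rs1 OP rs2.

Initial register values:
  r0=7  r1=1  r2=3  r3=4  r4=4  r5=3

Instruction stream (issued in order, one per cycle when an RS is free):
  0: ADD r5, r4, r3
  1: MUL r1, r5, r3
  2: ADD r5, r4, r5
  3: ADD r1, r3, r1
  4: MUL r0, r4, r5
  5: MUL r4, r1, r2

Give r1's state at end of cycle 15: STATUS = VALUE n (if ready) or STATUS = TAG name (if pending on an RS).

STATUS = VALUE 36

c1: issue ADD r5<-Add1 | r0:7,r1:1,r2:3,r3:4,r4:4,r5:Add1
c2: issue MUL r1<-Mul1 | r0:7,r1:Mul1,r2:3,r3:4,r4:4,r5:Add1
c3: issue ADD r5<-Add2 | r0:7,r1:Mul1,r2:3,r3:4,r4:4,r5:Add2
c4: CDB Add1=8; issue ADD r1<-Add1 | r0:7,r1:Add1,r2:3,r3:4,r4:4,r5:Add2
c5: issue MUL r0<-Mul2 | r0:Mul2,r1:Add1,r2:3,r3:4,r4:4,r5:Add2
c6: stall | r0:Mul2,r1:Add1,r2:3,r3:4,r4:4,r5:Add2
c7: CDB Add2=12; stall | r0:Mul2,r1:Add1,r2:3,r3:4,r4:4,r5:12
c8: CDB Mul1=32; issue MUL r4<-Mul1 | r0:Mul2,r1:Add1,r2:3,r3:4,r4:Mul1,r5:12
c9: - | r0:Mul2,r1:Add1,r2:3,r3:4,r4:Mul1,r5:12
c10: - | r0:Mul2,r1:Add1,r2:3,r3:4,r4:Mul1,r5:12
c11: CDB Add1=36 | r0:Mul2,r1:36,r2:3,r3:4,r4:Mul1,r5:12
c12: CDB Mul2=48 | r0:48,r1:36,r2:3,r3:4,r4:Mul1,r5:12
c13: - | r0:48,r1:36,r2:3,r3:4,r4:Mul1,r5:12
c14: - | r0:48,r1:36,r2:3,r3:4,r4:Mul1,r5:12
c15: CDB Mul1=108 | r0:48,r1:36,r2:3,r3:4,r4:108,r5:12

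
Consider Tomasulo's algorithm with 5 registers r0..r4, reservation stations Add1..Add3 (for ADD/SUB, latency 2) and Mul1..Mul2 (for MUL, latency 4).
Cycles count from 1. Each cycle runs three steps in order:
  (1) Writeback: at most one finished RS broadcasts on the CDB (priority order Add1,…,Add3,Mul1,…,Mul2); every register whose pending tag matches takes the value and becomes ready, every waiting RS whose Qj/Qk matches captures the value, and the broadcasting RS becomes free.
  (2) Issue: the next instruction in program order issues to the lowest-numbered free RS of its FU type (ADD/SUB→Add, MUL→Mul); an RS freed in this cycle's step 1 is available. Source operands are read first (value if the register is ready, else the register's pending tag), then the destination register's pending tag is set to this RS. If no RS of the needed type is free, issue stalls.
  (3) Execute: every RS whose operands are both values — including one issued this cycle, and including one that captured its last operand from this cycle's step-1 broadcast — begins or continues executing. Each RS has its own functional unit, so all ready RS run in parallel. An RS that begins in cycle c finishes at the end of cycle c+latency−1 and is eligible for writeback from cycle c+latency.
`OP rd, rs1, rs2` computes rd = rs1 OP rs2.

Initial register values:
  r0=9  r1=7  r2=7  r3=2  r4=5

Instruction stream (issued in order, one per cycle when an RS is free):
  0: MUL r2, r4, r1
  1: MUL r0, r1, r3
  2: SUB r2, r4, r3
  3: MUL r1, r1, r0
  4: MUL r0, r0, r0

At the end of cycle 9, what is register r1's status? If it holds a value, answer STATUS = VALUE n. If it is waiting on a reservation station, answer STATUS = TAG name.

STATUS = TAG Mul1

  c1: issue MUL r2<-Mul1  regs: r0:9,r1:7,r2:Mul1,r3:2,r4:5
  c2: issue MUL r0<-Mul2  regs: r0:Mul2,r1:7,r2:Mul1,r3:2,r4:5
  c3: issue SUB r2<-Add1  regs: r0:Mul2,r1:7,r2:Add1,r3:2,r4:5
  c4: stall  regs: r0:Mul2,r1:7,r2:Add1,r3:2,r4:5
  c5: CDB Add1=3; stall  regs: r0:Mul2,r1:7,r2:3,r3:2,r4:5
  c6: CDB Mul1=35; issue MUL r1<-Mul1  regs: r0:Mul2,r1:Mul1,r2:3,r3:2,r4:5
  c7: CDB Mul2=14; issue MUL r0<-Mul2  regs: r0:Mul2,r1:Mul1,r2:3,r3:2,r4:5
  c8: -  regs: r0:Mul2,r1:Mul1,r2:3,r3:2,r4:5
  c9: -  regs: r0:Mul2,r1:Mul1,r2:3,r3:2,r4:5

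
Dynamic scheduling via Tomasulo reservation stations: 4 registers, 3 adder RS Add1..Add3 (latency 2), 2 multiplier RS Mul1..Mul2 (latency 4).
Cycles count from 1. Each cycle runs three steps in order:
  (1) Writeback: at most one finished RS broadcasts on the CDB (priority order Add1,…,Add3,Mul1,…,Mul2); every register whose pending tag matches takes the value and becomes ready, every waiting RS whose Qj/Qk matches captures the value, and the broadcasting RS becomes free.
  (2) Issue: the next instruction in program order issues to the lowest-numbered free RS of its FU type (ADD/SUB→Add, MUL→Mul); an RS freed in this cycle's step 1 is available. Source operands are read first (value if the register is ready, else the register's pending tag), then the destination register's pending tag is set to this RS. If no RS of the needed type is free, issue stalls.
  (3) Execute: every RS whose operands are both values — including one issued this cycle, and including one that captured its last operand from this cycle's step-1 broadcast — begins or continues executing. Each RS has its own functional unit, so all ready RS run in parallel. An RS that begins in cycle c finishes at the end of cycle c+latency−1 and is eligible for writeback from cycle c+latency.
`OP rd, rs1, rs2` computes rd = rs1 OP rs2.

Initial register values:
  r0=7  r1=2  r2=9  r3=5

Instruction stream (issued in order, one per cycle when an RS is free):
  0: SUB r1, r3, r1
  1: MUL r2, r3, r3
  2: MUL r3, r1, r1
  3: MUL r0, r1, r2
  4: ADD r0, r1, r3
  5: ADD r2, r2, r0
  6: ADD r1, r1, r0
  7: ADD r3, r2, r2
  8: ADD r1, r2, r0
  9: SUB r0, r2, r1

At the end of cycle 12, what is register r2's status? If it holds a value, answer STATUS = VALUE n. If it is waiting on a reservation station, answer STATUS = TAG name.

STATUS = VALUE 37

cycle 1: issue SUB r1<-Add1 // r0:7,r1:Add1,r2:9,r3:5
cycle 2: issue MUL r2<-Mul1 // r0:7,r1:Add1,r2:Mul1,r3:5
cycle 3: CDB Add1=3; issue MUL r3<-Mul2 // r0:7,r1:3,r2:Mul1,r3:Mul2
cycle 4: stall // r0:7,r1:3,r2:Mul1,r3:Mul2
cycle 5: stall // r0:7,r1:3,r2:Mul1,r3:Mul2
cycle 6: CDB Mul1=25; issue MUL r0<-Mul1 // r0:Mul1,r1:3,r2:25,r3:Mul2
cycle 7: CDB Mul2=9; issue ADD r0<-Add1 // r0:Add1,r1:3,r2:25,r3:9
cycle 8: issue ADD r2<-Add2 // r0:Add1,r1:3,r2:Add2,r3:9
cycle 9: CDB Add1=12; issue ADD r1<-Add1 // r0:12,r1:Add1,r2:Add2,r3:9
cycle 10: CDB Mul1=75; issue ADD r3<-Add3 // r0:12,r1:Add1,r2:Add2,r3:Add3
cycle 11: CDB Add1=15; issue ADD r1<-Add1 // r0:12,r1:Add1,r2:Add2,r3:Add3
cycle 12: CDB Add2=37; issue SUB r0<-Add2 // r0:Add2,r1:Add1,r2:37,r3:Add3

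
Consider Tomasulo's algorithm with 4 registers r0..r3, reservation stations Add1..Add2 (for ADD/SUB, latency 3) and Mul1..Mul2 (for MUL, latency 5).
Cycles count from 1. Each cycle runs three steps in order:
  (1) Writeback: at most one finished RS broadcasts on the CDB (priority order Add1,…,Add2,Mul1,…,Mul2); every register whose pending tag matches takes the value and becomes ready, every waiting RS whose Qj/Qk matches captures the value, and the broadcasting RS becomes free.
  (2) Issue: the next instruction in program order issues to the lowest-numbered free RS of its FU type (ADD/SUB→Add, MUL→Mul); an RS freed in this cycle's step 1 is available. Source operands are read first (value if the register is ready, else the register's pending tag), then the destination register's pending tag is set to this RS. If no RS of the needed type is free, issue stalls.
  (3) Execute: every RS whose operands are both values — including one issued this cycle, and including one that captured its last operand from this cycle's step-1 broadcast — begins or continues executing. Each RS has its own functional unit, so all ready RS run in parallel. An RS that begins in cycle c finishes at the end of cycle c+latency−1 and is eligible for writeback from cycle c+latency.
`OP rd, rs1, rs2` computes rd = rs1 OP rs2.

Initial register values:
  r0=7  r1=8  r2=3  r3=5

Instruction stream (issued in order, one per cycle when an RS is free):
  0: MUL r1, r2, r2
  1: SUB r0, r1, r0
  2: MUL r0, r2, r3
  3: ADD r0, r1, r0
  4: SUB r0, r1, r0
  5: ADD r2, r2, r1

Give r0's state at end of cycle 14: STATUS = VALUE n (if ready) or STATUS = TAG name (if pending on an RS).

STATUS = VALUE -15

cycle 1: issue MUL r1<-Mul1 // r0:7,r1:Mul1,r2:3,r3:5
cycle 2: issue SUB r0<-Add1 // r0:Add1,r1:Mul1,r2:3,r3:5
cycle 3: issue MUL r0<-Mul2 // r0:Mul2,r1:Mul1,r2:3,r3:5
cycle 4: issue ADD r0<-Add2 // r0:Add2,r1:Mul1,r2:3,r3:5
cycle 5: stall // r0:Add2,r1:Mul1,r2:3,r3:5
cycle 6: CDB Mul1=9; stall // r0:Add2,r1:9,r2:3,r3:5
cycle 7: stall // r0:Add2,r1:9,r2:3,r3:5
cycle 8: CDB Mul2=15; stall // r0:Add2,r1:9,r2:3,r3:5
cycle 9: CDB Add1=2; issue SUB r0<-Add1 // r0:Add1,r1:9,r2:3,r3:5
cycle 10: stall // r0:Add1,r1:9,r2:3,r3:5
cycle 11: CDB Add2=24; issue ADD r2<-Add2 // r0:Add1,r1:9,r2:Add2,r3:5
cycle 12: - // r0:Add1,r1:9,r2:Add2,r3:5
cycle 13: - // r0:Add1,r1:9,r2:Add2,r3:5
cycle 14: CDB Add1=-15 // r0:-15,r1:9,r2:Add2,r3:5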